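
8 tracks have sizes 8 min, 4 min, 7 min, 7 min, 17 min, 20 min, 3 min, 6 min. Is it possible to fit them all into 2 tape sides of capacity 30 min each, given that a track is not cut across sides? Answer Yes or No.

Total = 72 min; ⌈72/30⌉ = 3.
At least 3 tape sides are required, but only 2 are allowed.

No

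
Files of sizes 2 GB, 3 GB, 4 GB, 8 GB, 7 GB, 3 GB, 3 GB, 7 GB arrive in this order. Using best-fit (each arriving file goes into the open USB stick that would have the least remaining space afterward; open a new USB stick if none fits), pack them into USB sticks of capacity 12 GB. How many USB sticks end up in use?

4

  2 → USB stick 1 (new)  [load 2/12]
  3 → USB stick 1  [load 5/12]
  4 → USB stick 1  [load 9/12]
  8 → USB stick 2 (new)  [load 8/12]
  7 → USB stick 3 (new)  [load 7/12]
  3 → USB stick 1  [load 12/12]
  3 → USB stick 2  [load 11/12]
  7 → USB stick 4 (new)  [load 7/12]
4 USB sticks opened.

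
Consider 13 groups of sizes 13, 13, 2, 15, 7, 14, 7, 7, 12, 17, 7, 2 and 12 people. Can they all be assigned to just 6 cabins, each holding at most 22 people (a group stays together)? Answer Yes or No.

Total = 128 people; ⌈128/22⌉ = 6.
7 groups each exceed half the capacity and cannot share a cabin, forcing at least 7 cabins.
At least 7 cabins are required, but only 6 are allowed.

No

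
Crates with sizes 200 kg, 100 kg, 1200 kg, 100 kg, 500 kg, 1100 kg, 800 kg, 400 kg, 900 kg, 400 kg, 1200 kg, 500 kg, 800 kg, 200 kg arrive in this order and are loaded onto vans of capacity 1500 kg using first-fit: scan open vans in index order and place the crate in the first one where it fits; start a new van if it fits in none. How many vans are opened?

6

  200 → van 1 (new)  [load 200/1500]
  100 → van 1  [load 300/1500]
  1200 → van 1  [load 1500/1500]
  100 → van 2 (new)  [load 100/1500]
  500 → van 2  [load 600/1500]
  1100 → van 3 (new)  [load 1100/1500]
  800 → van 2  [load 1400/1500]
  400 → van 3  [load 1500/1500]
  900 → van 4 (new)  [load 900/1500]
  400 → van 4  [load 1300/1500]
  1200 → van 5 (new)  [load 1200/1500]
  500 → van 6 (new)  [load 500/1500]
  800 → van 6  [load 1300/1500]
  200 → van 4  [load 1500/1500]
6 vans opened.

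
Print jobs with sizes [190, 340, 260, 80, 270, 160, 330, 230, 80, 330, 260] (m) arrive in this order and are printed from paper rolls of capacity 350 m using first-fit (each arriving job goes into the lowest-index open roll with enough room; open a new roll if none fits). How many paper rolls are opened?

9

  190 → roll 1 (new)  [load 190/350]
  340 → roll 2 (new)  [load 340/350]
  260 → roll 3 (new)  [load 260/350]
  80 → roll 1  [load 270/350]
  270 → roll 4 (new)  [load 270/350]
  160 → roll 5 (new)  [load 160/350]
  330 → roll 6 (new)  [load 330/350]
  230 → roll 7 (new)  [load 230/350]
  80 → roll 1  [load 350/350]
  330 → roll 8 (new)  [load 330/350]
  260 → roll 9 (new)  [load 260/350]
9 paper rolls opened.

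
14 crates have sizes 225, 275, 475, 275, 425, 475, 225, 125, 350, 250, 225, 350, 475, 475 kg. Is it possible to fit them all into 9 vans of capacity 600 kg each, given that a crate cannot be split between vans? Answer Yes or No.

Yes

A valid assignment using 9 vans:
  van 1: 475 + 125 = 600
  van 2: 475 = 475
  van 3: 475 = 475
  van 4: 475 = 475
  van 5: 425 = 425
  van 6: 350 + 250 = 600
  van 7: 350 + 225 = 575
  van 8: 275 + 275 = 550
  van 9: 225 + 225 = 450
Every load is within 600 kg, so 9 vans suffice.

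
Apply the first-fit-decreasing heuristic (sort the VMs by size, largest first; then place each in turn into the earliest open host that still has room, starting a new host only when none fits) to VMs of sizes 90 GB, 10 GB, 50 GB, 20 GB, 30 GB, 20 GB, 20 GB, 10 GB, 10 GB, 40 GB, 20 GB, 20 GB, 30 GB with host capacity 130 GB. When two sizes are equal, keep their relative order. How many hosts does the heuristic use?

Sorted descending: 90, 50, 40, 30, 30, 20, 20, 20, 20, 20, 10, 10, 10.
  90 → host 1 (new)  [load 90/130]
  50 → host 2 (new)  [load 50/130]
  40 → host 1  [load 130/130]
  30 → host 2  [load 80/130]
  30 → host 2  [load 110/130]
  20 → host 2  [load 130/130]
  20 → host 3 (new)  [load 20/130]
  20 → host 3  [load 40/130]
  20 → host 3  [load 60/130]
  20 → host 3  [load 80/130]
  10 → host 3  [load 90/130]
  10 → host 3  [load 100/130]
  10 → host 3  [load 110/130]
3 hosts opened.

3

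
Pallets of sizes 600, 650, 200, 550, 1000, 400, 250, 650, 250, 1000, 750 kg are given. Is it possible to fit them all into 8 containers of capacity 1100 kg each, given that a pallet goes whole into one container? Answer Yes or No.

A valid assignment using 7 containers:
  container 1: 1000 = 1000
  container 2: 1000 = 1000
  container 3: 750 + 250 = 1000
  container 4: 650 + 400 = 1050
  container 5: 650 + 250 + 200 = 1100
  container 6: 600 = 600
  container 7: 550 = 550
That uses only 7 ≤ 8, so 8 containers are enough.

Yes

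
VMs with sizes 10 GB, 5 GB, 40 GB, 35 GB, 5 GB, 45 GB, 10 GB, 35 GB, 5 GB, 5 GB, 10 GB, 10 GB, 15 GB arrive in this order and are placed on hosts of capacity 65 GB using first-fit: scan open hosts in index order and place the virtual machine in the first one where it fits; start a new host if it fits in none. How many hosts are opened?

4

  10 → host 1 (new)  [load 10/65]
  5 → host 1  [load 15/65]
  40 → host 1  [load 55/65]
  35 → host 2 (new)  [load 35/65]
  5 → host 1  [load 60/65]
  45 → host 3 (new)  [load 45/65]
  10 → host 2  [load 45/65]
  35 → host 4 (new)  [load 35/65]
  5 → host 1  [load 65/65]
  5 → host 2  [load 50/65]
  10 → host 2  [load 60/65]
  10 → host 3  [load 55/65]
  15 → host 4  [load 50/65]
4 hosts opened.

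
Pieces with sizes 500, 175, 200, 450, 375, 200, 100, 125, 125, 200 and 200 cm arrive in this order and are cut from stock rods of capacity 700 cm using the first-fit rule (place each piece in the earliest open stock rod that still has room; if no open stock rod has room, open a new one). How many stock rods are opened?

  500 → stock rod 1 (new)  [load 500/700]
  175 → stock rod 1  [load 675/700]
  200 → stock rod 2 (new)  [load 200/700]
  450 → stock rod 2  [load 650/700]
  375 → stock rod 3 (new)  [load 375/700]
  200 → stock rod 3  [load 575/700]
  100 → stock rod 3  [load 675/700]
  125 → stock rod 4 (new)  [load 125/700]
  125 → stock rod 4  [load 250/700]
  200 → stock rod 4  [load 450/700]
  200 → stock rod 4  [load 650/700]
4 stock rods opened.

4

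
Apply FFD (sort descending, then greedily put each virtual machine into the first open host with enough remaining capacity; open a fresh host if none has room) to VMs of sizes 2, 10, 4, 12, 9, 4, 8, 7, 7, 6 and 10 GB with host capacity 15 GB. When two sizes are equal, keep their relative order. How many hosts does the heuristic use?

Sorted descending: 12, 10, 10, 9, 8, 7, 7, 6, 4, 4, 2.
  12 → host 1 (new)  [load 12/15]
  10 → host 2 (new)  [load 10/15]
  10 → host 3 (new)  [load 10/15]
  9 → host 4 (new)  [load 9/15]
  8 → host 5 (new)  [load 8/15]
  7 → host 5  [load 15/15]
  7 → host 6 (new)  [load 7/15]
  6 → host 4  [load 15/15]
  4 → host 2  [load 14/15]
  4 → host 3  [load 14/15]
  2 → host 1  [load 14/15]
6 hosts opened.

6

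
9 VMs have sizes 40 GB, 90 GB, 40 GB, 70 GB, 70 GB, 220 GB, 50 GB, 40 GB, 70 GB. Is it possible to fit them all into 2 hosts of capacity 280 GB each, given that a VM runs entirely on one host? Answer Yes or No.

No

Total = 690 GB; ⌈690/280⌉ = 3.
At least 3 hosts are required, but only 2 are allowed.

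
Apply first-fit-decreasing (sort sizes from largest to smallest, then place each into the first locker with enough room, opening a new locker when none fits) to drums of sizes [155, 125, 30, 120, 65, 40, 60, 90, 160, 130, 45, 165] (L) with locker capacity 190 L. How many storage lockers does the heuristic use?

Sorted descending: 165, 160, 155, 130, 125, 120, 90, 65, 60, 45, 40, 30.
  165 → locker 1 (new)  [load 165/190]
  160 → locker 2 (new)  [load 160/190]
  155 → locker 3 (new)  [load 155/190]
  130 → locker 4 (new)  [load 130/190]
  125 → locker 5 (new)  [load 125/190]
  120 → locker 6 (new)  [load 120/190]
  90 → locker 7 (new)  [load 90/190]
  65 → locker 5  [load 190/190]
  60 → locker 4  [load 190/190]
  45 → locker 6  [load 165/190]
  40 → locker 7  [load 130/190]
  30 → locker 2  [load 190/190]
7 storage lockers opened.

7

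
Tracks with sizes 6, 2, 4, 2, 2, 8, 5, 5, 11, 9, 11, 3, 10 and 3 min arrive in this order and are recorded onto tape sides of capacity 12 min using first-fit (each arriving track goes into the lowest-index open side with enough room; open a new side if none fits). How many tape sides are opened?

8

  6 → side 1 (new)  [load 6/12]
  2 → side 1  [load 8/12]
  4 → side 1  [load 12/12]
  2 → side 2 (new)  [load 2/12]
  2 → side 2  [load 4/12]
  8 → side 2  [load 12/12]
  5 → side 3 (new)  [load 5/12]
  5 → side 3  [load 10/12]
  11 → side 4 (new)  [load 11/12]
  9 → side 5 (new)  [load 9/12]
  11 → side 6 (new)  [load 11/12]
  3 → side 5  [load 12/12]
  10 → side 7 (new)  [load 10/12]
  3 → side 8 (new)  [load 3/12]
8 tape sides opened.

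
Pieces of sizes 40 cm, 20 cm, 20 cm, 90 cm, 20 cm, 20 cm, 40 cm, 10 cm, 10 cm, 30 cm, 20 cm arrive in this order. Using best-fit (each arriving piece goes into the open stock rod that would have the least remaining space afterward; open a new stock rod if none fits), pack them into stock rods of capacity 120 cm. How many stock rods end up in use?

3

  40 → stock rod 1 (new)  [load 40/120]
  20 → stock rod 1  [load 60/120]
  20 → stock rod 1  [load 80/120]
  90 → stock rod 2 (new)  [load 90/120]
  20 → stock rod 2  [load 110/120]
  20 → stock rod 1  [load 100/120]
  40 → stock rod 3 (new)  [load 40/120]
  10 → stock rod 2  [load 120/120]
  10 → stock rod 1  [load 110/120]
  30 → stock rod 3  [load 70/120]
  20 → stock rod 3  [load 90/120]
3 stock rods opened.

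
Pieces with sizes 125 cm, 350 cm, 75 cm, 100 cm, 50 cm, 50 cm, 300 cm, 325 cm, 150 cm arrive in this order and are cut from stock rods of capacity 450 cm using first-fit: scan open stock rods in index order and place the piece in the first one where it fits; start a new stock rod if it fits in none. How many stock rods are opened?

  125 → stock rod 1 (new)  [load 125/450]
  350 → stock rod 2 (new)  [load 350/450]
  75 → stock rod 1  [load 200/450]
  100 → stock rod 1  [load 300/450]
  50 → stock rod 1  [load 350/450]
  50 → stock rod 1  [load 400/450]
  300 → stock rod 3 (new)  [load 300/450]
  325 → stock rod 4 (new)  [load 325/450]
  150 → stock rod 3  [load 450/450]
4 stock rods opened.

4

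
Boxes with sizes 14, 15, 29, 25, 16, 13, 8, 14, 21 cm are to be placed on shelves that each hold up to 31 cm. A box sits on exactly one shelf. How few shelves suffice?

6

Total = 29 + 25 + 21 + 16 + 15 + 14 + 14 + 13 + 8 = 155 cm.
Lower bound: ⌈155/31⌉ = 5 shelves.
A packing using 6 shelves:
  shelf 1: 29 = 29
  shelf 2: 25 = 25
  shelf 3: 21 + 8 = 29
  shelf 4: 16 + 15 = 31
  shelf 5: 14 + 14 = 28
  shelf 6: 13 = 13
No arrangement into 5 shelves stays within capacity, so 6 is optimal.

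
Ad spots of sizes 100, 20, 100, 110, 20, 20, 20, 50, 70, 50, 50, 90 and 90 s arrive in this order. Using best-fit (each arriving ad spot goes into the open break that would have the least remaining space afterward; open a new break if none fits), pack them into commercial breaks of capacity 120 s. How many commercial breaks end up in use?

8

  100 → break 1 (new)  [load 100/120]
  20 → break 1  [load 120/120]
  100 → break 2 (new)  [load 100/120]
  110 → break 3 (new)  [load 110/120]
  20 → break 2  [load 120/120]
  20 → break 4 (new)  [load 20/120]
  20 → break 4  [load 40/120]
  50 → break 4  [load 90/120]
  70 → break 5 (new)  [load 70/120]
  50 → break 5  [load 120/120]
  50 → break 6 (new)  [load 50/120]
  90 → break 7 (new)  [load 90/120]
  90 → break 8 (new)  [load 90/120]
8 commercial breaks opened.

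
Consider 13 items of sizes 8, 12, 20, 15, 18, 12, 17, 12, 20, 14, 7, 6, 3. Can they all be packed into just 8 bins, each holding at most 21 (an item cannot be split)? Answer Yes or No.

Total = 164; ⌈164/21⌉ = 8.
9 items each exceed half the capacity and cannot share a bin, forcing at least 9 bins.
At least 9 bins are required, but only 8 are allowed.

No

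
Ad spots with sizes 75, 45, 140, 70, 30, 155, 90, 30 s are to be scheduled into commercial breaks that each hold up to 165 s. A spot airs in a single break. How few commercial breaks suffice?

Total = 155 + 140 + 90 + 75 + 70 + 45 + 30 + 30 = 635 s.
Lower bound: ⌈635/165⌉ = 4 commercial breaks.
A packing using 5 commercial breaks:
  break 1: 155 = 155
  break 2: 140 = 140
  break 3: 90 + 75 = 165
  break 4: 70 + 45 + 30 = 145
  break 5: 30 = 30
No arrangement into 4 commercial breaks stays within capacity, so 5 is optimal.

5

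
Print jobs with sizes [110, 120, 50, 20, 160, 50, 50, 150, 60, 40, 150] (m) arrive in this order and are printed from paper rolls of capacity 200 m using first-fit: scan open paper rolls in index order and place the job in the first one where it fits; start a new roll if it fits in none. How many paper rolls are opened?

6

  110 → roll 1 (new)  [load 110/200]
  120 → roll 2 (new)  [load 120/200]
  50 → roll 1  [load 160/200]
  20 → roll 1  [load 180/200]
  160 → roll 3 (new)  [load 160/200]
  50 → roll 2  [load 170/200]
  50 → roll 4 (new)  [load 50/200]
  150 → roll 4  [load 200/200]
  60 → roll 5 (new)  [load 60/200]
  40 → roll 3  [load 200/200]
  150 → roll 6 (new)  [load 150/200]
6 paper rolls opened.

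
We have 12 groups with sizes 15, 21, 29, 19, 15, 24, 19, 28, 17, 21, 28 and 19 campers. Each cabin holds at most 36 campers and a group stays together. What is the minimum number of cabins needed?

Total = 29 + 28 + 28 + 24 + 21 + 21 + 19 + 19 + 19 + 17 + 15 + 15 = 255 campers.
Lower bound: ⌈255/36⌉ = 8 cabins.
Also, 9 groups each exceed 18 campers, and no two of those can share a cabin, so at least 9 cabins are needed.
A packing using 9 cabins:
  cabin 1: 29 = 29
  cabin 2: 28 = 28
  cabin 3: 28 = 28
  cabin 4: 24 = 24
  cabin 5: 21 + 15 = 36
  cabin 6: 21 + 15 = 36
  cabin 7: 19 + 17 = 36
  cabin 8: 19 = 19
  cabin 9: 19 = 19
This matches the lower bound, so 9 is optimal.

9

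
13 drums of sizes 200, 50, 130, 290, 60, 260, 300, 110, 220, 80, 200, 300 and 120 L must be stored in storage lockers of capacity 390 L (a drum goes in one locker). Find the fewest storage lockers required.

Total = 300 + 300 + 290 + 260 + 220 + 200 + 200 + 130 + 120 + 110 + 80 + 60 + 50 = 2320 L.
Lower bound: ⌈2320/390⌉ = 6 storage lockers.
Also, 7 drums each exceed 195 L, and no two of those can share a locker, so at least 7 storage lockers are needed.
A packing using 7 storage lockers:
  locker 1: 300 + 80 = 380
  locker 2: 300 + 60 = 360
  locker 3: 290 + 50 = 340
  locker 4: 260 + 130 = 390
  locker 5: 220 + 120 = 340
  locker 6: 200 + 110 = 310
  locker 7: 200 = 200
This matches the lower bound, so 7 is optimal.

7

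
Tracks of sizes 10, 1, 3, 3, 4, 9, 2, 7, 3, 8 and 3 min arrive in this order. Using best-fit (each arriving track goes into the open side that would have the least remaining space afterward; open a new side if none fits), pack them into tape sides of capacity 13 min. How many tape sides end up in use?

  10 → side 1 (new)  [load 10/13]
  1 → side 1  [load 11/13]
  3 → side 2 (new)  [load 3/13]
  3 → side 2  [load 6/13]
  4 → side 2  [load 10/13]
  9 → side 3 (new)  [load 9/13]
  2 → side 1  [load 13/13]
  7 → side 4 (new)  [load 7/13]
  3 → side 2  [load 13/13]
  8 → side 5 (new)  [load 8/13]
  3 → side 3  [load 12/13]
5 tape sides opened.

5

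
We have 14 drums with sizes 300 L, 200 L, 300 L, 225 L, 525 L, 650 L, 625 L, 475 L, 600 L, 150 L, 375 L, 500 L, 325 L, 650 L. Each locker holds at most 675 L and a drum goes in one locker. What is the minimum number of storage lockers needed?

Total = 650 + 650 + 625 + 600 + 525 + 500 + 475 + 375 + 325 + 300 + 300 + 225 + 200 + 150 = 5900 L.
Lower bound: ⌈5900/675⌉ = 9 storage lockers.
A packing using 10 storage lockers:
  locker 1: 650 = 650
  locker 2: 650 = 650
  locker 3: 625 = 625
  locker 4: 600 = 600
  locker 5: 525 + 150 = 675
  locker 6: 500 = 500
  locker 7: 475 + 200 = 675
  locker 8: 375 + 300 = 675
  locker 9: 325 + 300 = 625
  locker 10: 225 = 225
No arrangement into 9 storage lockers stays within capacity, so 10 is optimal.

10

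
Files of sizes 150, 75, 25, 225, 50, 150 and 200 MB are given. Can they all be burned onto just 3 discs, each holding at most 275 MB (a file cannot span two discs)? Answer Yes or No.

No

Total = 875 MB; ⌈875/275⌉ = 4.
At least 4 discs are required, but only 3 are allowed.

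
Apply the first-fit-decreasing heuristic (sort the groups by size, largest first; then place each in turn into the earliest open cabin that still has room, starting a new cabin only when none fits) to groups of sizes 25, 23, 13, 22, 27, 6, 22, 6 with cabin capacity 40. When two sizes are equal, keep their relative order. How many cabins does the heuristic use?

5

Sorted descending: 27, 25, 23, 22, 22, 13, 6, 6.
  27 → cabin 1 (new)  [load 27/40]
  25 → cabin 2 (new)  [load 25/40]
  23 → cabin 3 (new)  [load 23/40]
  22 → cabin 4 (new)  [load 22/40]
  22 → cabin 5 (new)  [load 22/40]
  13 → cabin 1  [load 40/40]
  6 → cabin 2  [load 31/40]
  6 → cabin 2  [load 37/40]
5 cabins opened.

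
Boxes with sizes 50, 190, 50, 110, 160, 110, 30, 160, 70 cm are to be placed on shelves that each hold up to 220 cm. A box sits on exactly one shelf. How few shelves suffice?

Total = 190 + 160 + 160 + 110 + 110 + 70 + 50 + 50 + 30 = 930 cm.
Lower bound: ⌈930/220⌉ = 5 shelves.
A packing using 5 shelves:
  shelf 1: 190 + 30 = 220
  shelf 2: 160 + 50 = 210
  shelf 3: 160 + 50 = 210
  shelf 4: 110 + 110 = 220
  shelf 5: 70 = 70
This matches the lower bound, so 5 is optimal.

5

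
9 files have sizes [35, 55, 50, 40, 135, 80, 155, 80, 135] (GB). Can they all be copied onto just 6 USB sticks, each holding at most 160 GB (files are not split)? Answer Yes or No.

A valid assignment using 6 USB sticks:
  USB stick 1: 155 = 155
  USB stick 2: 135 = 135
  USB stick 3: 135 = 135
  USB stick 4: 80 + 80 = 160
  USB stick 5: 55 + 50 + 40 = 145
  USB stick 6: 35 = 35
Every load is within 160 GB, so 6 USB sticks suffice.

Yes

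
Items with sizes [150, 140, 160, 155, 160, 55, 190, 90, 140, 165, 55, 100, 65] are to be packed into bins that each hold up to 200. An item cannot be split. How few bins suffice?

10

Total = 190 + 165 + 160 + 160 + 155 + 150 + 140 + 140 + 100 + 90 + 65 + 55 + 55 = 1625.
Lower bound: ⌈1625/200⌉ = 9 bins.
A packing using 10 bins:
  bin 1: 190 = 190
  bin 2: 165 = 165
  bin 3: 160 = 160
  bin 4: 160 = 160
  bin 5: 155 = 155
  bin 6: 150 = 150
  bin 7: 140 + 55 = 195
  bin 8: 140 + 55 = 195
  bin 9: 100 + 90 = 190
  bin 10: 65 = 65
No arrangement into 9 bins stays within capacity, so 10 is optimal.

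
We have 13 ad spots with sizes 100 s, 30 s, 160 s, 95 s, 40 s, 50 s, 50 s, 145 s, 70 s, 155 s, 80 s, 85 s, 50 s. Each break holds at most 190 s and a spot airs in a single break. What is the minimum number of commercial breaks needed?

7

Total = 160 + 155 + 145 + 100 + 95 + 85 + 80 + 70 + 50 + 50 + 50 + 40 + 30 = 1110 s.
Lower bound: ⌈1110/190⌉ = 6 commercial breaks.
A packing using 7 commercial breaks:
  break 1: 160 + 30 = 190
  break 2: 155 = 155
  break 3: 145 + 40 = 185
  break 4: 100 + 85 = 185
  break 5: 95 + 80 = 175
  break 6: 70 + 50 + 50 = 170
  break 7: 50 = 50
No arrangement into 6 commercial breaks stays within capacity, so 7 is optimal.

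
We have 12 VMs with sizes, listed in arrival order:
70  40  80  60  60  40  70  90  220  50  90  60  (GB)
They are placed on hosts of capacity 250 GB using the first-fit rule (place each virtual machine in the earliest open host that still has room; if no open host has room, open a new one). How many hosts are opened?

4

  70 → host 1 (new)  [load 70/250]
  40 → host 1  [load 110/250]
  80 → host 1  [load 190/250]
  60 → host 1  [load 250/250]
  60 → host 2 (new)  [load 60/250]
  40 → host 2  [load 100/250]
  70 → host 2  [load 170/250]
  90 → host 3 (new)  [load 90/250]
  220 → host 4 (new)  [load 220/250]
  50 → host 2  [load 220/250]
  90 → host 3  [load 180/250]
  60 → host 3  [load 240/250]
4 hosts opened.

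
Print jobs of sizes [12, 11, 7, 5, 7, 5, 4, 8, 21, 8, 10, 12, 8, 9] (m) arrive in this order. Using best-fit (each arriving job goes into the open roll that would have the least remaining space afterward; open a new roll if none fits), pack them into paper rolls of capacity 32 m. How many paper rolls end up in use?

5

  12 → roll 1 (new)  [load 12/32]
  11 → roll 1  [load 23/32]
  7 → roll 1  [load 30/32]
  5 → roll 2 (new)  [load 5/32]
  7 → roll 2  [load 12/32]
  5 → roll 2  [load 17/32]
  4 → roll 2  [load 21/32]
  8 → roll 2  [load 29/32]
  21 → roll 3 (new)  [load 21/32]
  8 → roll 3  [load 29/32]
  10 → roll 4 (new)  [load 10/32]
  12 → roll 4  [load 22/32]
  8 → roll 4  [load 30/32]
  9 → roll 5 (new)  [load 9/32]
5 paper rolls opened.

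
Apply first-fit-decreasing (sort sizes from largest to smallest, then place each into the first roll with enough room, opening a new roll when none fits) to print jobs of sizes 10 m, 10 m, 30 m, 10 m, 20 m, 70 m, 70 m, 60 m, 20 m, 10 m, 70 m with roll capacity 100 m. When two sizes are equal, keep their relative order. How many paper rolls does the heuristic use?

4

Sorted descending: 70, 70, 70, 60, 30, 20, 20, 10, 10, 10, 10.
  70 → roll 1 (new)  [load 70/100]
  70 → roll 2 (new)  [load 70/100]
  70 → roll 3 (new)  [load 70/100]
  60 → roll 4 (new)  [load 60/100]
  30 → roll 1  [load 100/100]
  20 → roll 2  [load 90/100]
  20 → roll 3  [load 90/100]
  10 → roll 2  [load 100/100]
  10 → roll 3  [load 100/100]
  10 → roll 4  [load 70/100]
  10 → roll 4  [load 80/100]
4 paper rolls opened.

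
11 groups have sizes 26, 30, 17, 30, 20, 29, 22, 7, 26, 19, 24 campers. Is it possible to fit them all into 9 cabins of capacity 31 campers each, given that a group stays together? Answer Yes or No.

Total = 250 campers; ⌈250/31⌉ = 9.
10 groups each exceed half the capacity and cannot share a cabin, forcing at least 10 cabins.
At least 10 cabins are required, but only 9 are allowed.

No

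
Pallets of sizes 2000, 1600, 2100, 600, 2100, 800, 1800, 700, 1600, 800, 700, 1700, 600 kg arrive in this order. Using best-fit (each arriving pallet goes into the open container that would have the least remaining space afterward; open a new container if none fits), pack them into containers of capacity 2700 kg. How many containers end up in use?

7

  2000 → container 1 (new)  [load 2000/2700]
  1600 → container 2 (new)  [load 1600/2700]
  2100 → container 3 (new)  [load 2100/2700]
  600 → container 3  [load 2700/2700]
  2100 → container 4 (new)  [load 2100/2700]
  800 → container 2  [load 2400/2700]
  1800 → container 5 (new)  [load 1800/2700]
  700 → container 1  [load 2700/2700]
  1600 → container 6 (new)  [load 1600/2700]
  800 → container 5  [load 2600/2700]
  700 → container 6  [load 2300/2700]
  1700 → container 7 (new)  [load 1700/2700]
  600 → container 4  [load 2700/2700]
7 containers opened.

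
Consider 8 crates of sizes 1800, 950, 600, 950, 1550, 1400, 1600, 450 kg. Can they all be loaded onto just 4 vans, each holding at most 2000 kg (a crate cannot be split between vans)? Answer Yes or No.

No

Total = 9300 kg; ⌈9300/2000⌉ = 5.
At least 5 vans are required, but only 4 are allowed.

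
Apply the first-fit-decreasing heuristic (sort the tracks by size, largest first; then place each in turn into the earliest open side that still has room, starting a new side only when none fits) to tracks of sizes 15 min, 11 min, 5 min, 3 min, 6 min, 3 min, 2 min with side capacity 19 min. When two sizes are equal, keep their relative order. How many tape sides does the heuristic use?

Sorted descending: 15, 11, 6, 5, 3, 3, 2.
  15 → side 1 (new)  [load 15/19]
  11 → side 2 (new)  [load 11/19]
  6 → side 2  [load 17/19]
  5 → side 3 (new)  [load 5/19]
  3 → side 1  [load 18/19]
  3 → side 3  [load 8/19]
  2 → side 2  [load 19/19]
3 tape sides opened.

3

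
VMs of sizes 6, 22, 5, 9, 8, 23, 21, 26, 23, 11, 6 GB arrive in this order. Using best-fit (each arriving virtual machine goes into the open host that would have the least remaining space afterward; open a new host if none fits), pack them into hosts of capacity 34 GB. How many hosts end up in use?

  6 → host 1 (new)  [load 6/34]
  22 → host 1  [load 28/34]
  5 → host 1  [load 33/34]
  9 → host 2 (new)  [load 9/34]
  8 → host 2  [load 17/34]
  23 → host 3 (new)  [load 23/34]
  21 → host 4 (new)  [load 21/34]
  26 → host 5 (new)  [load 26/34]
  23 → host 6 (new)  [load 23/34]
  11 → host 3  [load 34/34]
  6 → host 5  [load 32/34]
6 hosts opened.

6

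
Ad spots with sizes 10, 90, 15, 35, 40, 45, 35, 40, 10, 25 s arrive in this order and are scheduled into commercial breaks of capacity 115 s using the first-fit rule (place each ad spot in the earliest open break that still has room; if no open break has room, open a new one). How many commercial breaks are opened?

4

  10 → break 1 (new)  [load 10/115]
  90 → break 1  [load 100/115]
  15 → break 1  [load 115/115]
  35 → break 2 (new)  [load 35/115]
  40 → break 2  [load 75/115]
  45 → break 3 (new)  [load 45/115]
  35 → break 2  [load 110/115]
  40 → break 3  [load 85/115]
  10 → break 3  [load 95/115]
  25 → break 4 (new)  [load 25/115]
4 commercial breaks opened.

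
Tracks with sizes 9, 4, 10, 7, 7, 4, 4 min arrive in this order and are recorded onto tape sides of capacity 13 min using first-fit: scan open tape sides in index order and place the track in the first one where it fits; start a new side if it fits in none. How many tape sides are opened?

  9 → side 1 (new)  [load 9/13]
  4 → side 1  [load 13/13]
  10 → side 2 (new)  [load 10/13]
  7 → side 3 (new)  [load 7/13]
  7 → side 4 (new)  [load 7/13]
  4 → side 3  [load 11/13]
  4 → side 4  [load 11/13]
4 tape sides opened.

4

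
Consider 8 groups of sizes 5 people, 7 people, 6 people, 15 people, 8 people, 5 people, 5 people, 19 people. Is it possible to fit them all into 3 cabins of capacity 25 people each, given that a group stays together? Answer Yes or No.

Yes

A valid assignment using 3 cabins:
  cabin 1: 19 + 6 = 25
  cabin 2: 15 + 8 = 23
  cabin 3: 7 + 5 + 5 + 5 = 22
Every load is within 25 people, so 3 cabins suffice.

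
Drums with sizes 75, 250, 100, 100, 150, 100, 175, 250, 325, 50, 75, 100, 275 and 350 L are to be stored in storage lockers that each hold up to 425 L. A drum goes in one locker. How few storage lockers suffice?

Total = 350 + 325 + 275 + 250 + 250 + 175 + 150 + 100 + 100 + 100 + 100 + 75 + 75 + 50 = 2375 L.
Lower bound: ⌈2375/425⌉ = 6 storage lockers.
A packing using 6 storage lockers:
  locker 1: 350 + 75 = 425
  locker 2: 325 + 100 = 425
  locker 3: 275 + 150 = 425
  locker 4: 250 + 175 = 425
  locker 5: 250 + 100 + 75 = 425
  locker 6: 100 + 100 + 50 = 250
This matches the lower bound, so 6 is optimal.

6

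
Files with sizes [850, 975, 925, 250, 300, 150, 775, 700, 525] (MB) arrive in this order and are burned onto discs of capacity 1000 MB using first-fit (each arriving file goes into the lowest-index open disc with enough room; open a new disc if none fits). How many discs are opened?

7

  850 → disc 1 (new)  [load 850/1000]
  975 → disc 2 (new)  [load 975/1000]
  925 → disc 3 (new)  [load 925/1000]
  250 → disc 4 (new)  [load 250/1000]
  300 → disc 4  [load 550/1000]
  150 → disc 1  [load 1000/1000]
  775 → disc 5 (new)  [load 775/1000]
  700 → disc 6 (new)  [load 700/1000]
  525 → disc 7 (new)  [load 525/1000]
7 discs opened.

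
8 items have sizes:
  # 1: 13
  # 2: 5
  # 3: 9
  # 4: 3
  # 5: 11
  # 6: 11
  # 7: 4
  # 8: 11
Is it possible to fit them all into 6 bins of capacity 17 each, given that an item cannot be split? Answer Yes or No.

A valid assignment using 5 bins:
  bin 1: 13 + 4 = 17
  bin 2: 11 + 5 = 16
  bin 3: 11 + 3 = 14
  bin 4: 11 = 11
  bin 5: 9 = 9
That uses only 5 ≤ 6, so 6 bins are enough.

Yes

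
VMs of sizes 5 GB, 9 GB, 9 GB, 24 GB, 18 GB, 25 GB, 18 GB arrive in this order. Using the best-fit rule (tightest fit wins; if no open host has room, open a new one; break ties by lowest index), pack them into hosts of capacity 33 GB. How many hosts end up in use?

5

  5 → host 1 (new)  [load 5/33]
  9 → host 1  [load 14/33]
  9 → host 1  [load 23/33]
  24 → host 2 (new)  [load 24/33]
  18 → host 3 (new)  [load 18/33]
  25 → host 4 (new)  [load 25/33]
  18 → host 5 (new)  [load 18/33]
5 hosts opened.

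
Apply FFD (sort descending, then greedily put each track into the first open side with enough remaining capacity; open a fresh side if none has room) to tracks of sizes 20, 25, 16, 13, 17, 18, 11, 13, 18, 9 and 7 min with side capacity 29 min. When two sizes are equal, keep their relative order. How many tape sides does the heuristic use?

7

Sorted descending: 25, 20, 18, 18, 17, 16, 13, 13, 11, 9, 7.
  25 → side 1 (new)  [load 25/29]
  20 → side 2 (new)  [load 20/29]
  18 → side 3 (new)  [load 18/29]
  18 → side 4 (new)  [load 18/29]
  17 → side 5 (new)  [load 17/29]
  16 → side 6 (new)  [load 16/29]
  13 → side 6  [load 29/29]
  13 → side 7 (new)  [load 13/29]
  11 → side 3  [load 29/29]
  9 → side 2  [load 29/29]
  7 → side 4  [load 25/29]
7 tape sides opened.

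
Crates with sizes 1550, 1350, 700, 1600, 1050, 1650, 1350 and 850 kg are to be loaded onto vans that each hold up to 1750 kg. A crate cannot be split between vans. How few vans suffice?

7

Total = 1650 + 1600 + 1550 + 1350 + 1350 + 1050 + 850 + 700 = 10100 kg.
Lower bound: ⌈10100/1750⌉ = 6 vans.
A packing using 7 vans:
  van 1: 1650 = 1650
  van 2: 1600 = 1600
  van 3: 1550 = 1550
  van 4: 1350 = 1350
  van 5: 1350 = 1350
  van 6: 1050 + 700 = 1750
  van 7: 850 = 850
No arrangement into 6 vans stays within capacity, so 7 is optimal.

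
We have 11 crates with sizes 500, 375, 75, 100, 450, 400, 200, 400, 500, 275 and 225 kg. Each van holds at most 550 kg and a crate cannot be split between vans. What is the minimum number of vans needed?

Total = 500 + 500 + 450 + 400 + 400 + 375 + 275 + 225 + 200 + 100 + 75 = 3500 kg.
Lower bound: ⌈3500/550⌉ = 7 vans.
A packing using 8 vans:
  van 1: 500 = 500
  van 2: 500 = 500
  van 3: 450 + 100 = 550
  van 4: 400 + 75 = 475
  van 5: 400 = 400
  van 6: 375 = 375
  van 7: 275 + 225 = 500
  van 8: 200 = 200
No arrangement into 7 vans stays within capacity, so 8 is optimal.

8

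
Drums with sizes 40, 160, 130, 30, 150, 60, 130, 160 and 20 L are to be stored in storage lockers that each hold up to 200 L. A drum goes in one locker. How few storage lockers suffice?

5

Total = 160 + 160 + 150 + 130 + 130 + 60 + 40 + 30 + 20 = 880 L.
Lower bound: ⌈880/200⌉ = 5 storage lockers.
A packing using 5 storage lockers:
  locker 1: 160 + 40 = 200
  locker 2: 160 + 30 = 190
  locker 3: 150 + 20 = 170
  locker 4: 130 + 60 = 190
  locker 5: 130 = 130
This matches the lower bound, so 5 is optimal.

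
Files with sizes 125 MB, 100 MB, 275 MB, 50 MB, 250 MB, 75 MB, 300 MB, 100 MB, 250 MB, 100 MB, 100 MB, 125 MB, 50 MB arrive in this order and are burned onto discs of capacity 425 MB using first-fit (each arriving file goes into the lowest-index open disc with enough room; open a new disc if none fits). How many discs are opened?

5

  125 → disc 1 (new)  [load 125/425]
  100 → disc 1  [load 225/425]
  275 → disc 2 (new)  [load 275/425]
  50 → disc 1  [load 275/425]
  250 → disc 3 (new)  [load 250/425]
  75 → disc 1  [load 350/425]
  300 → disc 4 (new)  [load 300/425]
  100 → disc 2  [load 375/425]
  250 → disc 5 (new)  [load 250/425]
  100 → disc 3  [load 350/425]
  100 → disc 4  [load 400/425]
  125 → disc 5  [load 375/425]
  50 → disc 1  [load 400/425]
5 discs opened.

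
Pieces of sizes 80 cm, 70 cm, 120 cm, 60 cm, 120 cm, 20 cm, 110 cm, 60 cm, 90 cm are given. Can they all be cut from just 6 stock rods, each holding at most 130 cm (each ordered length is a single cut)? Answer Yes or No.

Total = 730 cm; ⌈730/130⌉ = 6.
The bound of 6 does not rule out 6, but exhaustive search shows no assignment into 6 stock rods of capacity 130 cm exists — the minimum is 7.

No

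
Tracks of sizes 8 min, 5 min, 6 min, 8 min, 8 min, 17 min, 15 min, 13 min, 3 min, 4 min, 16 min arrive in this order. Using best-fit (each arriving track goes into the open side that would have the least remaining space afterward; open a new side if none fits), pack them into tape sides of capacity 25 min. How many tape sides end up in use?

  8 → side 1 (new)  [load 8/25]
  5 → side 1  [load 13/25]
  6 → side 1  [load 19/25]
  8 → side 2 (new)  [load 8/25]
  8 → side 2  [load 16/25]
  17 → side 3 (new)  [load 17/25]
  15 → side 4 (new)  [load 15/25]
  13 → side 5 (new)  [load 13/25]
  3 → side 1  [load 22/25]
  4 → side 3  [load 21/25]
  16 → side 6 (new)  [load 16/25]
6 tape sides opened.

6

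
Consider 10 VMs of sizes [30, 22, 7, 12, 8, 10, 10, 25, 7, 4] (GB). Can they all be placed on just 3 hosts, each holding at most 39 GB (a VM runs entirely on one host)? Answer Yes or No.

Total = 135 GB; ⌈135/39⌉ = 4.
At least 4 hosts are required, but only 3 are allowed.

No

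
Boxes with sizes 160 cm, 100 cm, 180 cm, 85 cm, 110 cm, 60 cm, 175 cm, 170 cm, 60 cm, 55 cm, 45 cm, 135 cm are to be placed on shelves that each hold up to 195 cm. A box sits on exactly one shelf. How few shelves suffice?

8

Total = 180 + 175 + 170 + 160 + 135 + 110 + 100 + 85 + 60 + 60 + 55 + 45 = 1335 cm.
Lower bound: ⌈1335/195⌉ = 7 shelves.
A packing using 8 shelves:
  shelf 1: 180 = 180
  shelf 2: 175 = 175
  shelf 3: 170 = 170
  shelf 4: 160 = 160
  shelf 5: 135 + 60 = 195
  shelf 6: 110 + 85 = 195
  shelf 7: 100 + 60 = 160
  shelf 8: 55 + 45 = 100
No arrangement into 7 shelves stays within capacity, so 8 is optimal.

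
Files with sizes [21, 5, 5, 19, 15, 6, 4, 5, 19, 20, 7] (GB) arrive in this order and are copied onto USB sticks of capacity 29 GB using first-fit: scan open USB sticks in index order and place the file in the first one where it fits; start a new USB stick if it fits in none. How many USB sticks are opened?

5

  21 → USB stick 1 (new)  [load 21/29]
  5 → USB stick 1  [load 26/29]
  5 → USB stick 2 (new)  [load 5/29]
  19 → USB stick 2  [load 24/29]
  15 → USB stick 3 (new)  [load 15/29]
  6 → USB stick 3  [load 21/29]
  4 → USB stick 2  [load 28/29]
  5 → USB stick 3  [load 26/29]
  19 → USB stick 4 (new)  [load 19/29]
  20 → USB stick 5 (new)  [load 20/29]
  7 → USB stick 4  [load 26/29]
5 USB sticks opened.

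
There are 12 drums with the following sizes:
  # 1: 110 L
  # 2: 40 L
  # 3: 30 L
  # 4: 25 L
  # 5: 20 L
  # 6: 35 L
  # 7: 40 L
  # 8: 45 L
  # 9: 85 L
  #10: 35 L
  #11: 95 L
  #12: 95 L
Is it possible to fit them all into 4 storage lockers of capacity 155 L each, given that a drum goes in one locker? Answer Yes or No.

Total = 655 L; ⌈655/155⌉ = 5.
At least 5 storage lockers are required, but only 4 are allowed.

No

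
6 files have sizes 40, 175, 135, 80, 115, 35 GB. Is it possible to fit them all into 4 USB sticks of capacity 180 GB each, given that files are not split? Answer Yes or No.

A valid assignment using 4 USB sticks:
  USB stick 1: 175 = 175
  USB stick 2: 135 + 40 = 175
  USB stick 3: 115 + 35 = 150
  USB stick 4: 80 = 80
Every load is within 180 GB, so 4 USB sticks suffice.

Yes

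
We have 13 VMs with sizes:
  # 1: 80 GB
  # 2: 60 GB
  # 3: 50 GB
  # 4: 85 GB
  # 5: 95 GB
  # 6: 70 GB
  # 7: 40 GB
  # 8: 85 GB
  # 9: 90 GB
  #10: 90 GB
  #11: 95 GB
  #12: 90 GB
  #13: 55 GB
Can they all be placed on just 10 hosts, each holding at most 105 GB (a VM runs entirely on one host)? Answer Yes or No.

Total = 985 GB; ⌈985/105⌉ = 10.
11 VMs each exceed half the capacity and cannot share a host, forcing at least 11 hosts.
At least 11 hosts are required, but only 10 are allowed.

No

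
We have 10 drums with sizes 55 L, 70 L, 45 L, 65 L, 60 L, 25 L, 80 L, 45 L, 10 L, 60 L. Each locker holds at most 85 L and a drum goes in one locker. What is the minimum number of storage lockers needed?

8

Total = 80 + 70 + 65 + 60 + 60 + 55 + 45 + 45 + 25 + 10 = 515 L.
Lower bound: ⌈515/85⌉ = 7 storage lockers.
Also, 8 drums each exceed 85/2 L, and no two of those can share a locker, so at least 8 storage lockers are needed.
A packing using 8 storage lockers:
  locker 1: 80 = 80
  locker 2: 70 + 10 = 80
  locker 3: 65 = 65
  locker 4: 60 + 25 = 85
  locker 5: 60 = 60
  locker 6: 55 = 55
  locker 7: 45 = 45
  locker 8: 45 = 45
This matches the lower bound, so 8 is optimal.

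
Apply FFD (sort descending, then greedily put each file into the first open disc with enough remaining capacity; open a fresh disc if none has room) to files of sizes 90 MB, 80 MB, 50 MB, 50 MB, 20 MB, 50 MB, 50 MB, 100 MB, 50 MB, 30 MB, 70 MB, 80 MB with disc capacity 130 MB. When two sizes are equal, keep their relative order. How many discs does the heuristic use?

6

Sorted descending: 100, 90, 80, 80, 70, 50, 50, 50, 50, 50, 30, 20.
  100 → disc 1 (new)  [load 100/130]
  90 → disc 2 (new)  [load 90/130]
  80 → disc 3 (new)  [load 80/130]
  80 → disc 4 (new)  [load 80/130]
  70 → disc 5 (new)  [load 70/130]
  50 → disc 3  [load 130/130]
  50 → disc 4  [load 130/130]
  50 → disc 5  [load 120/130]
  50 → disc 6 (new)  [load 50/130]
  50 → disc 6  [load 100/130]
  30 → disc 1  [load 130/130]
  20 → disc 2  [load 110/130]
6 discs opened.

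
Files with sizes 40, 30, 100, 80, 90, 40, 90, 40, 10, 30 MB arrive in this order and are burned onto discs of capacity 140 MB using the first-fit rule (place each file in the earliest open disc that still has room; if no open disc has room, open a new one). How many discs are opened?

5

  40 → disc 1 (new)  [load 40/140]
  30 → disc 1  [load 70/140]
  100 → disc 2 (new)  [load 100/140]
  80 → disc 3 (new)  [load 80/140]
  90 → disc 4 (new)  [load 90/140]
  40 → disc 1  [load 110/140]
  90 → disc 5 (new)  [load 90/140]
  40 → disc 2  [load 140/140]
  10 → disc 1  [load 120/140]
  30 → disc 3  [load 110/140]
5 discs opened.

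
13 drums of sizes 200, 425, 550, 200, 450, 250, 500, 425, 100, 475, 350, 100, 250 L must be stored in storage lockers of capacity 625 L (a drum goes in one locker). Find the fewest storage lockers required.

8

Total = 550 + 500 + 475 + 450 + 425 + 425 + 350 + 250 + 250 + 200 + 200 + 100 + 100 = 4275 L.
Lower bound: ⌈4275/625⌉ = 7 storage lockers.
A packing using 8 storage lockers:
  locker 1: 550 = 550
  locker 2: 500 + 100 = 600
  locker 3: 475 + 100 = 575
  locker 4: 450 = 450
  locker 5: 425 + 200 = 625
  locker 6: 425 + 200 = 625
  locker 7: 350 + 250 = 600
  locker 8: 250 = 250
No arrangement into 7 storage lockers stays within capacity, so 8 is optimal.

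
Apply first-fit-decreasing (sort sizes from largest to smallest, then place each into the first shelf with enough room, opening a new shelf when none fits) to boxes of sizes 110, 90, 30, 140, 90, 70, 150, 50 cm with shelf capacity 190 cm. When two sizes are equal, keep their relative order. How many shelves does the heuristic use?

Sorted descending: 150, 140, 110, 90, 90, 70, 50, 30.
  150 → shelf 1 (new)  [load 150/190]
  140 → shelf 2 (new)  [load 140/190]
  110 → shelf 3 (new)  [load 110/190]
  90 → shelf 4 (new)  [load 90/190]
  90 → shelf 4  [load 180/190]
  70 → shelf 3  [load 180/190]
  50 → shelf 2  [load 190/190]
  30 → shelf 1  [load 180/190]
4 shelves opened.

4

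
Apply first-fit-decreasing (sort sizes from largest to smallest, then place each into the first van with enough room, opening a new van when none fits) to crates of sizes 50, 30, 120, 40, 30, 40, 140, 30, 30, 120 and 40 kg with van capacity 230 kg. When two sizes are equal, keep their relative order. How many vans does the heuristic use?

3

Sorted descending: 140, 120, 120, 50, 40, 40, 40, 30, 30, 30, 30.
  140 → van 1 (new)  [load 140/230]
  120 → van 2 (new)  [load 120/230]
  120 → van 3 (new)  [load 120/230]
  50 → van 1  [load 190/230]
  40 → van 1  [load 230/230]
  40 → van 2  [load 160/230]
  40 → van 2  [load 200/230]
  30 → van 2  [load 230/230]
  30 → van 3  [load 150/230]
  30 → van 3  [load 180/230]
  30 → van 3  [load 210/230]
3 vans opened.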